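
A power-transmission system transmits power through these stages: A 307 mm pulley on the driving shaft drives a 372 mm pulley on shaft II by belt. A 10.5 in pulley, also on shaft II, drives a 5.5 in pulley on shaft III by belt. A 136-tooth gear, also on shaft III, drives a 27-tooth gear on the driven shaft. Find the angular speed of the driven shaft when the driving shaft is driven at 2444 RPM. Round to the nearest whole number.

19395 RPM

Belt: ratio = 372/307 = 1.2117, so shaft II turns at 2444 / 1.2117 = 2017 RPM.
Belt: ratio = 5.5/10.5 = 0.52381, so shaft III turns at 2017 / 0.52381 = 3850.6 RPM.
Gear mesh: ratio = 27/136 = 0.19853, so the driven shaft turns at 3850.6 / 0.19853 = 19395 RPM.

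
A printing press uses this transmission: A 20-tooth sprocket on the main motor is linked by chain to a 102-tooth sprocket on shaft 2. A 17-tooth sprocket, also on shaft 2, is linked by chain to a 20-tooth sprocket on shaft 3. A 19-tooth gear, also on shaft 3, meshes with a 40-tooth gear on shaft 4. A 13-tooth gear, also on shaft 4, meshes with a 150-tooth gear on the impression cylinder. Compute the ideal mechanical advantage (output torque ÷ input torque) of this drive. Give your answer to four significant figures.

Each stage contributes driven/driver: chain 102/20 = 5.1, chain 20/17 = 1.1765, gear mesh 40/19 = 2.1053, gear mesh 150/13 = 11.538.
Overall: 5.1 × 1.1765 × 2.1053 × 11.538 = 145.75.

145.7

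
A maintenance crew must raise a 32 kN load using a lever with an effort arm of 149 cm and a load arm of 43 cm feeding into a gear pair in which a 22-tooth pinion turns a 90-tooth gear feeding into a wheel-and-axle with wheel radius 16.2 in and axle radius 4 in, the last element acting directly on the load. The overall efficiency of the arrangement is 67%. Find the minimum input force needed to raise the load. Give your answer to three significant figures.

0.832 kN

Lever MA = effort arm / load arm = 149/43 = 3.4651.
Gear pair MA = 90/22 = 4.0909.
Wheel-and-axle MA = R/r = 16.2/4 = 4.05.
Combined ideal MA = 3.4651 × 4.0909 × 4.05 = 57.411.
Actual MA = 57.411 × 0.67 = 38.465.
Effort = load / actual MA = 32 / 38.465 = 0.83192 kN.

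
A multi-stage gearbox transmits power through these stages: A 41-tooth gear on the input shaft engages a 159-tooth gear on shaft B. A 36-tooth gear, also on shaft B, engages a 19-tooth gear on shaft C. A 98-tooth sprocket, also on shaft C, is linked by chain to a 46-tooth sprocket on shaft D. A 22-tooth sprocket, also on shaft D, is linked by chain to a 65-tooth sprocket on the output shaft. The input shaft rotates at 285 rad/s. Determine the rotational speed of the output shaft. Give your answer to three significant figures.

gear mesh 159/41 = 3.878 → 285/3.878 = 73.491 rad/s
gear mesh 19/36 = 0.52778 → 73.491/0.52778 = 139.25 rad/s
chain 46/98 = 0.46939 → 139.25/0.46939 = 296.65 rad/s
chain 65/22 = 2.9545 → 296.65/2.9545 = 100.41 rad/s

100 rad/s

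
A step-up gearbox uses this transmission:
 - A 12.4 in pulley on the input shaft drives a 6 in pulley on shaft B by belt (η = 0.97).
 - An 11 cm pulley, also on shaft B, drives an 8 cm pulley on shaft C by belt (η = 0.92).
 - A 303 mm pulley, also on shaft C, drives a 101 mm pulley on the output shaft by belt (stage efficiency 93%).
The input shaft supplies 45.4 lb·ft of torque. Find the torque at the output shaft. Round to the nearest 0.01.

4.42 lb·ft

belt 6/12.4 = 0.48387 → τ = 45.4·0.48387·0.97 = 21.309 lb·ft
belt 8/11 = 0.72727 → τ = 21.309·0.72727·0.92 = 14.257 lb·ft
belt 101/303 = 0.33333 → τ = 14.257·0.33333·0.93 = 4.4198 lb·ft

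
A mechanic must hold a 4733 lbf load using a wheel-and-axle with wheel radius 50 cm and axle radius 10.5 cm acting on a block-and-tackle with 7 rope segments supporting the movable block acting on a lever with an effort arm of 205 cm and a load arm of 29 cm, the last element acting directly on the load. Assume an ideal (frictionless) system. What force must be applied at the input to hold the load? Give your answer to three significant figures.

20.1 lbf

Wheel-and-axle MA = R/r = 50/10.5 = 4.7619.
Block-and-tackle MA = number of supporting rope parts = 7.
Lever MA = effort arm / load arm = 205/29 = 7.069.
Combined ideal MA = 4.7619 × 7 × 7.069 = 235.63.
Effort = load / MA = 4733 / 235.63 = 20.086 lbf.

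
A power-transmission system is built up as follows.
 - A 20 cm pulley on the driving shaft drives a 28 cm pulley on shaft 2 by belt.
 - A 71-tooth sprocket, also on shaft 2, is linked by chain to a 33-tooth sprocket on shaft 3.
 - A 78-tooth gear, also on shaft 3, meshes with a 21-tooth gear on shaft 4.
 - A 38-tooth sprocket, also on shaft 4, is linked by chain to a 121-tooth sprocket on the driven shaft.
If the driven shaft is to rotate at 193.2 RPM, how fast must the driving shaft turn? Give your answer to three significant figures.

108 RPM

Overall ratio R = 1.4 × 0.46479 × 0.26923 × 3.1842 = 0.55784.
Required input speed = output speed × R = 193.2 × 0.55784 = 107.77 RPM.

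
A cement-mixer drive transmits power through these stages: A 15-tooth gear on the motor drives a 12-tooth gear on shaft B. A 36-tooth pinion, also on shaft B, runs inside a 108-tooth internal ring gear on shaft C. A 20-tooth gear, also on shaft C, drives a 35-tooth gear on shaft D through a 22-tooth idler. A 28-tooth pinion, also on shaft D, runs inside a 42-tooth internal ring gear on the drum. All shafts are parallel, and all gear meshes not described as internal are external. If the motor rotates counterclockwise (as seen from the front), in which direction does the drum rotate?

the motor → shaft B: external mesh, 1 reversal → CW.
shaft B → shaft C: internal mesh, same direction → CW.
shaft C → shaft D: driver → idler → driven is 2 external meshes, 2 reversals → CW.
shaft D → the drum: internal mesh, same direction → CW.
3 reversals in total — an odd number — so the drum turns opposite to the motor.

clockwise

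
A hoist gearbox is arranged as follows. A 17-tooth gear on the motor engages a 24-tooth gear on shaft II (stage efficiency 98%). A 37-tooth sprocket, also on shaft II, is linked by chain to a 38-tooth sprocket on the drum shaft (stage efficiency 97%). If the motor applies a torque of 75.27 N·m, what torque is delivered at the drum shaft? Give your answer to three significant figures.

104 N·m

After the gear mesh (24/17): 75.27 × 1.4118 × 0.98 = 104.14 N·m
After the chain (38/37): 104.14 × 1.027 × 0.97 = 103.74 N·m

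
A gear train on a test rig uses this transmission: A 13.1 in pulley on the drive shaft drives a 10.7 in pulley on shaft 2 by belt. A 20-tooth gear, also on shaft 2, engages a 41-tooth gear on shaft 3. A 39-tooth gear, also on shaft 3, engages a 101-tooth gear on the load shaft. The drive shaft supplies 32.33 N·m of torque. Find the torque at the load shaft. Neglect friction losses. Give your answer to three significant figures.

140 N·m

Belt: ratio = 10.7/13.1 = 0.81679; torque at shaft 2 = 32.33 × 0.81679 = 26.407 N·m.
Gear mesh: ratio = 41/20 = 2.05; torque at shaft 3 = 26.407 × 2.05 = 54.134 N·m.
Gear mesh: ratio = 101/39 = 2.5897; torque at the load shaft = 54.134 × 2.5897 = 140.19 N·m.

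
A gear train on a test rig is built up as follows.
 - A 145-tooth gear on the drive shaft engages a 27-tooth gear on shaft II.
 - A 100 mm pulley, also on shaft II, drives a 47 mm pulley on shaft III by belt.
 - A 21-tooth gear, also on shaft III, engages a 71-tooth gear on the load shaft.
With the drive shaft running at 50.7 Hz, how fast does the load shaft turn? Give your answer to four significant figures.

171.3 Hz

the drive shaft → shaft II (gear mesh, 27/145): 50.7 ÷ 0.18621 = 272.28 Hz
shaft II → shaft III (belt, 47/100): 272.28 ÷ 0.47 = 579.31 Hz
shaft III → the load shaft (gear mesh, 71/21): 579.31 ÷ 3.381 = 171.35 Hz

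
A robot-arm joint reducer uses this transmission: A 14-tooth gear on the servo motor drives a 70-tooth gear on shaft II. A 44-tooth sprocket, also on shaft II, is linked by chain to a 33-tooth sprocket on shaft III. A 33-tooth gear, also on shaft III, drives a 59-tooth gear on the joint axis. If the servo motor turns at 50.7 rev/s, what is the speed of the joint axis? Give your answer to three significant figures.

7.56 rev/s

gear mesh 70/14 = 5 → 50.7/5 = 10.14 rev/s
chain 33/44 = 0.75 → 10.14/0.75 = 13.52 rev/s
gear mesh 59/33 = 1.7879 → 13.52/1.7879 = 7.562 rev/s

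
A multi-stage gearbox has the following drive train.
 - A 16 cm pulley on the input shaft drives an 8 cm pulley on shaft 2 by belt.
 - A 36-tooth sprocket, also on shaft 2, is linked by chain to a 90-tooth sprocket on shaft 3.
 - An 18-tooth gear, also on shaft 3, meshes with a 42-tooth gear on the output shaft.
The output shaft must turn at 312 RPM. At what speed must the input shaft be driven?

910 RPM

Overall ratio R = 0.5 × 2.5 × 2.3333 = 2.9167.
Required input speed = output speed × R = 312 × 2.9167 = 910 RPM.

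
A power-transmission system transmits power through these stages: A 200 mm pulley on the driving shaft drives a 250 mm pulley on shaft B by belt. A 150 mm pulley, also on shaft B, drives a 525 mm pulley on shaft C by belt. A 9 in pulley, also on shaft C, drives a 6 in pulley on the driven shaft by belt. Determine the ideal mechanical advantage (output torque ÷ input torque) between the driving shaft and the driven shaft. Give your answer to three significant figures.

Each stage contributes driven/driver: belt 250/200 = 1.25, belt 525/150 = 3.5, belt 6/9 = 0.66667.
Overall: 1.25 × 3.5 × 0.66667 = 2.9167.

2.92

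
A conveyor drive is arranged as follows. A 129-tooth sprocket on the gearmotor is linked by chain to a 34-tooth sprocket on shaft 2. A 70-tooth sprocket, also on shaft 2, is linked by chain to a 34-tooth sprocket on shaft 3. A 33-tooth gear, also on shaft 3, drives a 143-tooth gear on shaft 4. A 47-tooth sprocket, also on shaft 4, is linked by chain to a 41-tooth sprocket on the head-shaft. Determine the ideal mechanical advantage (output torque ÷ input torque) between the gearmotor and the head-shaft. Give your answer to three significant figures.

0.484

Each stage contributes driven/driver: chain 34/129 = 0.26357, chain 34/70 = 0.48571, gear mesh 143/33 = 4.3333, chain 41/47 = 0.87234.
Overall: 0.26357 × 0.48571 × 4.3333 × 0.87234 = 0.48393.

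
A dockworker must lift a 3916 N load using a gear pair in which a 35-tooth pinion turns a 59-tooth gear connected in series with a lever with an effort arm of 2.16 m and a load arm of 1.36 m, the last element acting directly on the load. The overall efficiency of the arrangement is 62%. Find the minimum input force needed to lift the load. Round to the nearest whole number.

2359 N

Gear pair MA = 59/35 = 1.6857.
Lever MA = effort arm / load arm = 2.16/1.36 = 1.5882.
Combined ideal MA = 1.6857 × 1.5882 = 2.6773.
Actual MA = 2.6773 × 0.62 = 1.6599.
Effort = load / actual MA = 3916 / 1.6599 = 2359.1 N.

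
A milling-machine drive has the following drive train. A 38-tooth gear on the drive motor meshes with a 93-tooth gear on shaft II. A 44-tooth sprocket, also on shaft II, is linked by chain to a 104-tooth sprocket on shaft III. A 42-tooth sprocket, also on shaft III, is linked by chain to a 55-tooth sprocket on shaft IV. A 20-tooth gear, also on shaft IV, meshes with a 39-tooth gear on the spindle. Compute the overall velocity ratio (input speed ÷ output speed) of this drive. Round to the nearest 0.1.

Each stage contributes driven/driver: gear mesh 93/38 = 2.4474, chain 104/44 = 2.3636, chain 55/42 = 1.3095, gear mesh 39/20 = 1.95.
Overall: 2.4474 × 2.3636 × 1.3095 × 1.95 = 14.772.

14.8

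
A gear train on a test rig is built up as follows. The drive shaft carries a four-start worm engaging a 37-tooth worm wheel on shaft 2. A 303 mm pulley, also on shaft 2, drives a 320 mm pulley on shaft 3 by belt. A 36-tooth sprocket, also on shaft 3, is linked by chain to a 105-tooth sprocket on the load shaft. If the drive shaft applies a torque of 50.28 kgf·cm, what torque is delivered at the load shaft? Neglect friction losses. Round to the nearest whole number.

worm 37/4 = 9.25 → τ = 50.28·9.25 = 465.09 kgf·cm
belt 320/303 = 1.0561 → τ = 465.09·1.0561 = 491.18 kgf·cm
chain 105/36 = 2.9167 → τ = 491.18·2.9167 = 1432.6 kgf·cm

1433 kgf·cm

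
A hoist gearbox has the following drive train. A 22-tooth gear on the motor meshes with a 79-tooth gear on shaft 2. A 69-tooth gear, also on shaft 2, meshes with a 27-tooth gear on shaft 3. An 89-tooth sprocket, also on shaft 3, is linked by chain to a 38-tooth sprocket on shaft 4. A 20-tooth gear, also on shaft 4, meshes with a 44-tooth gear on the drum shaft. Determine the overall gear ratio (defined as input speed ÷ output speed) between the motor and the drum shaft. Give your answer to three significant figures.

Each stage contributes driven/driver: gear mesh 79/22 = 3.5909, gear mesh 27/69 = 0.3913, chain 38/89 = 0.42697, gear mesh 44/20 = 2.2.
Overall: 3.5909 × 0.3913 × 0.42697 × 2.2 = 1.3199.

1.32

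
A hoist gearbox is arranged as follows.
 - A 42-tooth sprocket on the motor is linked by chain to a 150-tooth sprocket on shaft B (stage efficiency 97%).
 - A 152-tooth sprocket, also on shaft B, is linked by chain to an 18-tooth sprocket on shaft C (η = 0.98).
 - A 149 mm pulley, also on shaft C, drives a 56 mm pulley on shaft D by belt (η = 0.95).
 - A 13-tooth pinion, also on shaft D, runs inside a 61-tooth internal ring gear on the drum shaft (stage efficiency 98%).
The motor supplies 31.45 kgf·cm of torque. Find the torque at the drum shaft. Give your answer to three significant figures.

chain 150/42 = 3.5714 → τ = 31.45·3.5714·0.97 = 108.95 kgf·cm
chain 18/152 = 0.11842 → τ = 108.95·0.11842·0.98 = 12.644 kgf·cm
belt 56/149 = 0.37584 → τ = 12.644·0.37584·0.95 = 4.5146 kgf·cm
internal gear 61/13 = 4.6923 → τ = 4.5146·4.6923·0.98 = 20.76 kgf·cm

20.8 kgf·cm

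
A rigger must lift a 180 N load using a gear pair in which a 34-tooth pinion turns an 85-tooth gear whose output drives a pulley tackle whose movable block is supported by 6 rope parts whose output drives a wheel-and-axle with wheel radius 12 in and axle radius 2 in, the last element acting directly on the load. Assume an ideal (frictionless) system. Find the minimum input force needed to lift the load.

2 N

Gear pair MA = 85/34 = 2.5.
Block-and-tackle MA = number of supporting rope parts = 6.
Wheel-and-axle MA = R/r = 12/2 = 6.
Combined ideal MA = 2.5 × 6 × 6 = 90.
Effort = load / MA = 180 / 90 = 2 N.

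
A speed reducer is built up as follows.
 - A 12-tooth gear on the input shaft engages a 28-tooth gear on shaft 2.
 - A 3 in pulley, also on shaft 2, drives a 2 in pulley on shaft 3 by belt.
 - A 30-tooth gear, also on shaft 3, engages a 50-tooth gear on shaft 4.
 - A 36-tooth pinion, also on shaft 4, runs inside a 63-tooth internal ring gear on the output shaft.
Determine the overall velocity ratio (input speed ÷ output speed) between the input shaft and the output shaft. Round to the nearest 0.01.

Each stage contributes driven/driver: gear mesh 28/12 = 2.3333, belt 2/3 = 0.66667, gear mesh 50/30 = 1.6667, internal gear 63/36 = 1.75.
Overall: 2.3333 × 0.66667 × 1.6667 × 1.75 = 4.537.

4.54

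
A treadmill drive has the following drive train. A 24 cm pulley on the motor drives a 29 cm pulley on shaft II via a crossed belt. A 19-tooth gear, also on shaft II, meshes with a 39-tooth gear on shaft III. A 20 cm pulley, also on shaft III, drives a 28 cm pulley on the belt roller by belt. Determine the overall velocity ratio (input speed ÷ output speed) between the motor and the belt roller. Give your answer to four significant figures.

Each stage contributes driven/driver: belt 29/24 = 1.2083, gear mesh 39/19 = 2.0526, belt 28/20 = 1.4.
Overall: 1.2083 × 2.0526 × 1.4 = 3.4724.

3.472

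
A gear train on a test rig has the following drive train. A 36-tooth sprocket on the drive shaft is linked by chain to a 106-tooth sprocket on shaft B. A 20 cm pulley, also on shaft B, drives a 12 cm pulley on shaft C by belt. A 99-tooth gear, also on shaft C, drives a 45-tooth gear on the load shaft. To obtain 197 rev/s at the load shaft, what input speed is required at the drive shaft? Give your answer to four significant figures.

158.2 rev/s

Overall ratio R = 2.9444 × 0.6 × 0.45455 = 0.80303.
Required input speed = output speed × R = 197 × 0.80303 = 158.2 rev/s.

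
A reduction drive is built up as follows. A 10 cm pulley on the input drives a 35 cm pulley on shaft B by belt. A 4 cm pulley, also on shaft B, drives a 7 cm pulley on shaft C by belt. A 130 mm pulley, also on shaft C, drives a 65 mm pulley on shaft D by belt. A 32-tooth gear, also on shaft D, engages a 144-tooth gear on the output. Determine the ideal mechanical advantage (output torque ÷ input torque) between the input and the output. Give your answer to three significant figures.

13.8

Each stage contributes driven/driver: belt 35/10 = 3.5, belt 7/4 = 1.75, belt 65/130 = 0.5, gear mesh 144/32 = 4.5.
Overall: 3.5 × 1.75 × 0.5 × 4.5 = 13.781.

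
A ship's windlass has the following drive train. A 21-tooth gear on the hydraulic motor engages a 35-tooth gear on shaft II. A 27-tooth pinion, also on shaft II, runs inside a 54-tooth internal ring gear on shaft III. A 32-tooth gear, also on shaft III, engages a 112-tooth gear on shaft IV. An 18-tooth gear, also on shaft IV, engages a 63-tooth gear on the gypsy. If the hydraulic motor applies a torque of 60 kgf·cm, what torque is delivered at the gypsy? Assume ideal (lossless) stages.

2450 kgf·cm

After the gear mesh (35/21): 60 × 1.6667 = 100 kgf·cm
After the internal gear (54/27): 100 × 2 = 200 kgf·cm
After the gear mesh (112/32): 200 × 3.5 = 700 kgf·cm
After the gear mesh (63/18): 700 × 3.5 = 2450 kgf·cm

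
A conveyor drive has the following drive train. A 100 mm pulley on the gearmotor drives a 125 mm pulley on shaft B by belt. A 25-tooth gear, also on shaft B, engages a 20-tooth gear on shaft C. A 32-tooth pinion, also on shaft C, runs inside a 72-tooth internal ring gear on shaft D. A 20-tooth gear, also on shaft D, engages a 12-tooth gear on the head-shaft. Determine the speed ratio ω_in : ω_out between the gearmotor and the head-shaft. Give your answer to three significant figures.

1.35

Each stage contributes driven/driver: belt 125/100 = 1.25, gear mesh 20/25 = 0.8, internal gear 72/32 = 2.25, gear mesh 12/20 = 0.6.
Overall: 1.25 × 0.8 × 2.25 × 0.6 = 1.35.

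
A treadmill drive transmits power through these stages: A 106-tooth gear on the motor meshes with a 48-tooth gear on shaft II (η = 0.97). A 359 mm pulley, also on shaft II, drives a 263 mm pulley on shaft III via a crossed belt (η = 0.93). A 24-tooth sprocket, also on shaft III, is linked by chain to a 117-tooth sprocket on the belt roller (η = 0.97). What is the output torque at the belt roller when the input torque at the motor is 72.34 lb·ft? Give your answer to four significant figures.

Gear mesh: ratio = 48/106 = 0.45283; torque at shaft II = 72.34 × 0.45283 × 0.97 = 31.775 lb·ft.
Belt: ratio = 263/359 = 0.73259; torque at shaft III = 31.775 × 0.73259 × 0.93 = 21.649 lb·ft.
Chain: ratio = 117/24 = 4.875; torque at the belt roller = 21.649 × 4.875 × 0.97 = 102.37 lb·ft.

102.4 lb·ft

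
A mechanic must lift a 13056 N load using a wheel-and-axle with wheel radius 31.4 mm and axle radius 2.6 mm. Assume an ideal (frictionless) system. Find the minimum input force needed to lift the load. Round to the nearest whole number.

Wheel-and-axle MA = R/r = 31.4/2.6 = 12.077.
Effort = load / MA = 13056 / 12.077 = 1081.1 N.

1081 N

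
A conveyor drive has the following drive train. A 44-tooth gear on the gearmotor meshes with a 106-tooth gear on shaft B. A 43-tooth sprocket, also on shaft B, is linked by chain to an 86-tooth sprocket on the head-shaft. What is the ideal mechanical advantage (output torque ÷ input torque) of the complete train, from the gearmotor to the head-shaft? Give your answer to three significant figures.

Each stage contributes driven/driver: gear mesh 106/44 = 2.4091, chain 86/43 = 2.
Overall: 2.4091 × 2 = 4.8182.

4.82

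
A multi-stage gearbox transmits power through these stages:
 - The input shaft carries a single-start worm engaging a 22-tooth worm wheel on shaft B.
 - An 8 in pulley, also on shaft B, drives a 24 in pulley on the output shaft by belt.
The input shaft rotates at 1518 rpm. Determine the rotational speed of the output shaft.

23 rpm

Worm: ratio = 22/1 = 22, so shaft B turns at 1518 / 22 = 69 rpm.
Belt: ratio = 24/8 = 3, so the output shaft turns at 69 / 3 = 23 rpm.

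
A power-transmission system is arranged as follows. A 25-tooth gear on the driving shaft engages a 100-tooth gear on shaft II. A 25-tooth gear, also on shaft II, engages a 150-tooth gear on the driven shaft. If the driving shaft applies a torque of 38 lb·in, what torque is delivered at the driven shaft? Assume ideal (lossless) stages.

After the gear mesh (100/25): 38 × 4 = 152 lb·in
After the gear mesh (150/25): 152 × 6 = 912 lb·in

912 lb·in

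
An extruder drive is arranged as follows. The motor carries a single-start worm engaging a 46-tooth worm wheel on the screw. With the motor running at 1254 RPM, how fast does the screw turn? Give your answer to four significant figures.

27.26 RPM

Worm: ratio = 46/1 = 46, so the screw turns at 1254 / 46 = 27.261 RPM.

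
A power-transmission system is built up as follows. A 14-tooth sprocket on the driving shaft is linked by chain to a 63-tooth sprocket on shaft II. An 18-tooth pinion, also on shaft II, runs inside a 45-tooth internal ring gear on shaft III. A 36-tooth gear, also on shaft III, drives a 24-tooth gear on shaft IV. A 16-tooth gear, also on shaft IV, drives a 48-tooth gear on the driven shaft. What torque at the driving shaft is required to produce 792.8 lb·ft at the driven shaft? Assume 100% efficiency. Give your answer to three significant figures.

Overall ratio R = 4.5 × 2.5 × 0.66667 × 3 = 22.5.
Input torque = output torque / R = 792.8 / 22.5 = 35.236 lb·ft.

35.2 lb·ft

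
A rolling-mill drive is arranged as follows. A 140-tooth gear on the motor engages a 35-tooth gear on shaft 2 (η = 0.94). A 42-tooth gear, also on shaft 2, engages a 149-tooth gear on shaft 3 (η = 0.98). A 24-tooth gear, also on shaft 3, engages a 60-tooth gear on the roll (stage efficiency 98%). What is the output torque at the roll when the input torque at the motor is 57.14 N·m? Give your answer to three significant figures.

After the gear mesh (35/140): 57.14 × 0.25 × 0.94 = 13.428 N·m
After the gear mesh (149/42): 13.428 × 3.5476 × 0.98 = 46.684 N·m
After the gear mesh (60/24): 46.684 × 2.5 × 0.98 = 114.38 N·m

114 N·m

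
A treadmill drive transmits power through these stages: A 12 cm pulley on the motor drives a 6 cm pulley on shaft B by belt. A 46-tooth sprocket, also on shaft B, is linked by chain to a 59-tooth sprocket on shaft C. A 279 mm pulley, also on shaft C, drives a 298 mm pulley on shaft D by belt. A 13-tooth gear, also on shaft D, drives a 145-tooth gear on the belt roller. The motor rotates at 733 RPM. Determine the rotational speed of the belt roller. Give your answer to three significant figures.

belt 6/12 = 0.5 → 733/0.5 = 1466 RPM
chain 59/46 = 1.2826 → 1466/1.2826 = 1143 RPM
belt 298/279 = 1.0681 → 1143/1.0681 = 1070.1 RPM
gear mesh 145/13 = 11.154 → 1070.1/11.154 = 95.941 RPM

95.9 RPM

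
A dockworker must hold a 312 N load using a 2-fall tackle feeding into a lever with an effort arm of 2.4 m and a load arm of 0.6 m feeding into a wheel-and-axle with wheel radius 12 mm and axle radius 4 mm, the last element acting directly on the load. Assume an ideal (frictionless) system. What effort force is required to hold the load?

13 N

Block-and-tackle MA = number of supporting rope parts = 2.
Lever MA = effort arm / load arm = 2.4/0.6 = 4.
Wheel-and-axle MA = R/r = 12/4 = 3.
Combined ideal MA = 2 × 4 × 3 = 24.
Effort = load / MA = 312 / 24 = 13 N.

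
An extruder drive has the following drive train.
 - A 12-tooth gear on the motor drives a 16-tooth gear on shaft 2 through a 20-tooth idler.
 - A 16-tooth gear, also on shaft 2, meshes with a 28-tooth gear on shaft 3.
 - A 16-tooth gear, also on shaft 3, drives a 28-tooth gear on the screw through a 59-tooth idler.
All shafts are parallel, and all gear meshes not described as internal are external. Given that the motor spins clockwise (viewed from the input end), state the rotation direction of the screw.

the motor → shaft 2: driver → idler → driven is 2 external meshes, 2 reversals → CW.
shaft 2 → shaft 3: external mesh, 1 reversal → CCW.
shaft 3 → the screw: driver → idler → driven is 2 external meshes, 2 reversals → CCW.
5 reversals in total — an odd number — so the screw turns opposite to the motor.

counterclockwise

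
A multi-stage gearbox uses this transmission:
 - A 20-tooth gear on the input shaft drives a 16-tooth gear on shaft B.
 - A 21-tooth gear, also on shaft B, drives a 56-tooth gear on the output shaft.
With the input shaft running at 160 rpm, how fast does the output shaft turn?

75 rpm

gear mesh 16/20 = 0.8 → 160/0.8 = 200 rpm
gear mesh 56/21 = 2.6667 → 200/2.6667 = 75 rpm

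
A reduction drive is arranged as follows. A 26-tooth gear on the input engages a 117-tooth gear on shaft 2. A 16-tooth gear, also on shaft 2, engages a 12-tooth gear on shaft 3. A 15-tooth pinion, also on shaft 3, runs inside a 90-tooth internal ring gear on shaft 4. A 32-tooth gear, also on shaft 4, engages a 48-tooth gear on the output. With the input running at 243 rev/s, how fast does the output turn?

gear mesh 117/26 = 4.5 → 243/4.5 = 54 rev/s
gear mesh 12/16 = 0.75 → 54/0.75 = 72 rev/s
internal gear 90/15 = 6 → 72/6 = 12 rev/s
gear mesh 48/32 = 1.5 → 12/1.5 = 8 rev/s

8 rev/s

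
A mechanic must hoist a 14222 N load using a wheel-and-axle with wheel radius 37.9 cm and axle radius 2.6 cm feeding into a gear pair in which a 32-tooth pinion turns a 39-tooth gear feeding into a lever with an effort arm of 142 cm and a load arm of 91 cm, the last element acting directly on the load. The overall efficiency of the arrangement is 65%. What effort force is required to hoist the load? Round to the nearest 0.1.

Wheel-and-axle MA = R/r = 37.9/2.6 = 14.577.
Gear pair MA = 39/32 = 1.2188.
Lever MA = effort arm / load arm = 142/91 = 1.5604.
Combined ideal MA = 14.577 × 1.2188 × 1.5604 = 27.722.
Actual MA = 27.722 × 0.65 = 18.019.
Effort = load / actual MA = 14222 / 18.019 = 789.26 N.

789.3 N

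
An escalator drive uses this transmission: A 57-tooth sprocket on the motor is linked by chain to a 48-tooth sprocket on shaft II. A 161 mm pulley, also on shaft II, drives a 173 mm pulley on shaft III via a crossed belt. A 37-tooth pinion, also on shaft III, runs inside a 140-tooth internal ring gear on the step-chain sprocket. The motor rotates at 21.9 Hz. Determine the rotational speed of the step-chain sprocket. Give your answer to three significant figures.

the motor → shaft II (chain, 48/57): 21.9 ÷ 0.84211 = 26.006 Hz
shaft II → shaft III (belt, 173/161): 26.006 ÷ 1.0745 = 24.202 Hz
shaft III → the step-chain sprocket (internal gear, 140/37): 24.202 ÷ 3.7838 = 6.3963 Hz

6.40 Hz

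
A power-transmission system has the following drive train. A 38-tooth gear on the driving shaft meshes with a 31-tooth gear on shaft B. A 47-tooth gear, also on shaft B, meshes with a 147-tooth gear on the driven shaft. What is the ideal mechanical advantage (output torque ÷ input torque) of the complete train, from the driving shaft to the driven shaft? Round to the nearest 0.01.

Each stage contributes driven/driver: gear mesh 31/38 = 0.81579, gear mesh 147/47 = 3.1277.
Overall: 0.81579 × 3.1277 = 2.5515.

2.55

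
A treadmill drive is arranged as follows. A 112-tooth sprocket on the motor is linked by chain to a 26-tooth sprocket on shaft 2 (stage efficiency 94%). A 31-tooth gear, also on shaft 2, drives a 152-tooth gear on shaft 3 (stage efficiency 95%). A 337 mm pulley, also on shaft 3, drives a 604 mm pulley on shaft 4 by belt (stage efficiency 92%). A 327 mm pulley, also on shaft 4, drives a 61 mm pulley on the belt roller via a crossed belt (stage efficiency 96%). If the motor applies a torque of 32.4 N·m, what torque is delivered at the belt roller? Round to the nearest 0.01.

9.72 N·m

Chain: ratio = 26/112 = 0.23214; torque at shaft 2 = 32.4 × 0.23214 × 0.94 = 7.0701 N·m.
Gear mesh: ratio = 152/31 = 4.9032; torque at shaft 3 = 7.0701 × 4.9032 × 0.95 = 32.933 N·m.
Belt: ratio = 604/337 = 1.7923; torque at shaft 4 = 32.933 × 1.7923 × 0.92 = 54.304 N·m.
Belt: ratio = 61/327 = 0.18654; torque at the belt roller = 54.304 × 0.18654 × 0.96 = 9.7248 N·m.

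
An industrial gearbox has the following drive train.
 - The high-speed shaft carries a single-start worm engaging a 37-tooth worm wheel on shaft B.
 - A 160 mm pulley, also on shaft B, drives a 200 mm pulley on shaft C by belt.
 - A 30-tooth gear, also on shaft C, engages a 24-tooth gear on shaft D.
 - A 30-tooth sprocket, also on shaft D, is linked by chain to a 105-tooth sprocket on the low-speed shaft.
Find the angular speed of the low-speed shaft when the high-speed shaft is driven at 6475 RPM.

Worm: ratio = 37/1 = 37, so shaft B turns at 6475 / 37 = 175 RPM.
Belt: ratio = 200/160 = 1.25, so shaft C turns at 175 / 1.25 = 140 RPM.
Gear mesh: ratio = 24/30 = 0.8, so shaft D turns at 140 / 0.8 = 175 RPM.
Chain: ratio = 105/30 = 3.5, so the low-speed shaft turns at 175 / 3.5 = 50 RPM.

50 RPM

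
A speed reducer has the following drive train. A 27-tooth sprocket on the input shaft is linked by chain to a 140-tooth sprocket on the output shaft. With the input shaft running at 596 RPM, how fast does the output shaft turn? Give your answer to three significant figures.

the input shaft → the output shaft (chain, 140/27): 596 ÷ 5.1852 = 114.94 RPM

115 RPM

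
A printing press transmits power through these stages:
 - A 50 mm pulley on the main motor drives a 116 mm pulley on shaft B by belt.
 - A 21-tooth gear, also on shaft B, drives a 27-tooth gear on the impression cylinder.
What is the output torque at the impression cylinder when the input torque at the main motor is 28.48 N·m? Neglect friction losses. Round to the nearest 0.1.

belt 116/50 = 2.32 → τ = 28.48·2.32 = 66.074 N·m
gear mesh 27/21 = 1.2857 → τ = 66.074·1.2857 = 84.952 N·m

85.0 N·m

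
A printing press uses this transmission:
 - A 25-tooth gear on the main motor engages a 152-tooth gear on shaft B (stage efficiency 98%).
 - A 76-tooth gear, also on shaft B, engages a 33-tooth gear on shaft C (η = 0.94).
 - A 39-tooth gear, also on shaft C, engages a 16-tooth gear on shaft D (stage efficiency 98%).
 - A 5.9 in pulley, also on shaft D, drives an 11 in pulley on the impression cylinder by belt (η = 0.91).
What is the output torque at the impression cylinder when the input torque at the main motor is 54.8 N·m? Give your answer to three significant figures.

gear mesh 152/25 = 6.08 → τ = 54.8·6.08·0.98 = 326.52 N·m
gear mesh 33/76 = 0.43421 → τ = 326.52·0.43421·0.94 = 133.27 N·m
gear mesh 16/39 = 0.41026 → τ = 133.27·0.41026·0.98 = 53.582 N·m
belt 11/5.9 = 1.8644 → τ = 53.582·1.8644·0.91 = 90.908 N·m

90.9 N·m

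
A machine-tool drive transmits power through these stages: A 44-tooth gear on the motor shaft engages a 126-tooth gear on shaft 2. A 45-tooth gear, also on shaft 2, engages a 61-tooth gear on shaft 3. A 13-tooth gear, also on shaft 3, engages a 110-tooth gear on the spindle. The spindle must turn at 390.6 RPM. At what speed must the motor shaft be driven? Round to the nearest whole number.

Overall ratio R = 2.8636 × 1.3556 × 8.4615 = 32.846.
Required input speed = output speed × R = 390.6 × 32.846 = 12830 RPM.

12830 RPM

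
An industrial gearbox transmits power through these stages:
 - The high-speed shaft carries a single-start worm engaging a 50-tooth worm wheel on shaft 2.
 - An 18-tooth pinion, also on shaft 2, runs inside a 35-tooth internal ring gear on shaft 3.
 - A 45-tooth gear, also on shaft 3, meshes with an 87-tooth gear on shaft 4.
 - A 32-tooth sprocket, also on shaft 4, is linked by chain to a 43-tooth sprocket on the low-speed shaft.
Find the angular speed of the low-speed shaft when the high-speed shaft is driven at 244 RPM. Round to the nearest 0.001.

Worm: ratio = 50/1 = 50, so shaft 2 turns at 244 / 50 = 4.88 RPM.
Internal gear: ratio = 35/18 = 1.9444, so shaft 3 turns at 4.88 / 1.9444 = 2.5097 RPM.
Gear mesh: ratio = 87/45 = 1.9333, so shaft 4 turns at 2.5097 / 1.9333 = 1.2981 RPM.
Chain: ratio = 43/32 = 1.3438, so the low-speed shaft turns at 1.2981 / 1.3438 = 0.96605 RPM.

0.966 RPM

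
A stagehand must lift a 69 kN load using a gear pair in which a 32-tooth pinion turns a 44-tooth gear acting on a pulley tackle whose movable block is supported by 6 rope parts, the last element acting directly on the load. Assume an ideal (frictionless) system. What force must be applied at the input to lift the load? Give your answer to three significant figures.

Gear pair MA = 44/32 = 1.375.
Block-and-tackle MA = number of supporting rope parts = 6.
Combined ideal MA = 1.375 × 6 = 8.25.
Effort = load / MA = 69 / 8.25 = 8.3636 kN.

8.36 kN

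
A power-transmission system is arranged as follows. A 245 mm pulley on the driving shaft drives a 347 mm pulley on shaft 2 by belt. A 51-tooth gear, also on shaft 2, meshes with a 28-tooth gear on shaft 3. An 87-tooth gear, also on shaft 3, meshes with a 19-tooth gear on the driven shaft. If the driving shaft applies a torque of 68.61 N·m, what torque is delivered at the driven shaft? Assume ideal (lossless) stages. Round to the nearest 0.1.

11.7 N·m

Belt: ratio = 347/245 = 1.4163; torque at shaft 2 = 68.61 × 1.4163 = 97.174 N·m.
Gear mesh: ratio = 28/51 = 0.54902; torque at shaft 3 = 97.174 × 0.54902 = 53.351 N·m.
Gear mesh: ratio = 19/87 = 0.21839; torque at the driven shaft = 53.351 × 0.21839 = 11.651 N·m.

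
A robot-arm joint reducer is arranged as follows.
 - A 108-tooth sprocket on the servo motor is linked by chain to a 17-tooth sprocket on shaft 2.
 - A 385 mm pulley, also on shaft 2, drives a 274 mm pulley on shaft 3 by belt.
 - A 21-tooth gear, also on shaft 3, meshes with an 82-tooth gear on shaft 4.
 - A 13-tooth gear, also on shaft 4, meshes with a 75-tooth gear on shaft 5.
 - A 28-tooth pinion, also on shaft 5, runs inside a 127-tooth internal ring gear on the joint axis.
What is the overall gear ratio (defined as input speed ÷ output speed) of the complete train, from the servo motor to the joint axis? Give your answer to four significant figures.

Each stage contributes driven/driver: chain 17/108 = 0.15741, belt 274/385 = 0.71169, gear mesh 82/21 = 3.9048, gear mesh 75/13 = 5.7692, internal gear 127/28 = 4.5357.
Overall: 0.15741 × 0.71169 × 3.9048 × 5.7692 × 4.5357 = 11.447.

11.45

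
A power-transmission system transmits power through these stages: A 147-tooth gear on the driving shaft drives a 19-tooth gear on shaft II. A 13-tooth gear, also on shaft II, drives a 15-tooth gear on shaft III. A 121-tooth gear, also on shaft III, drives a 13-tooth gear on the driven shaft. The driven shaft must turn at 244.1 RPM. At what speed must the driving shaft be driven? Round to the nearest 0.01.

Overall ratio R = 0.12925 × 1.1538 × 0.10744 = 0.016023.
Required input speed = output speed × R = 244.1 × 0.016023 = 3.9112 RPM.

3.91 RPM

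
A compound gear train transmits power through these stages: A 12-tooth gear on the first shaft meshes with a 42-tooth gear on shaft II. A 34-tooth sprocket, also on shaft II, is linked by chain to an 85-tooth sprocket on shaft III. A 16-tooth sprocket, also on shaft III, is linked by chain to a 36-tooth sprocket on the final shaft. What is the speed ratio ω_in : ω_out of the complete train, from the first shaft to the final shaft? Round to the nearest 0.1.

Each stage contributes driven/driver: gear mesh 42/12 = 3.5, chain 85/34 = 2.5, chain 36/16 = 2.25.
Overall: 3.5 × 2.5 × 2.25 = 19.688.

19.7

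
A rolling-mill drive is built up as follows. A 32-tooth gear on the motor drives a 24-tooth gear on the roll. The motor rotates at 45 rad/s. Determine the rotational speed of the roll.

Gear mesh: ratio = 24/32 = 0.75, so the roll turns at 45 / 0.75 = 60 rad/s.

60 rad/s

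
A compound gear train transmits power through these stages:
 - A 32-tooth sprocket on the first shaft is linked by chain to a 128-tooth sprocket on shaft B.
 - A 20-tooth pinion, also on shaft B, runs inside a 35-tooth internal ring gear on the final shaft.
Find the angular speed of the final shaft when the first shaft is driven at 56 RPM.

the first shaft → shaft B (chain, 128/32): 56 ÷ 4 = 14 RPM
shaft B → the final shaft (internal gear, 35/20): 14 ÷ 1.75 = 8 RPM

8 RPM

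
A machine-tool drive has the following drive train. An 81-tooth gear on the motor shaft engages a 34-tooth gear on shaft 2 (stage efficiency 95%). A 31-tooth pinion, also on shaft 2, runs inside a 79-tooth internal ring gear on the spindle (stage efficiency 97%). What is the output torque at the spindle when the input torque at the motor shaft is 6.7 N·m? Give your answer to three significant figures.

gear mesh 34/81 = 0.41975 → τ = 6.7·0.41975·0.95 = 2.6717 N·m
internal gear 79/31 = 2.5484 → τ = 2.6717·2.5484·0.97 = 6.6043 N·m

6.60 N·m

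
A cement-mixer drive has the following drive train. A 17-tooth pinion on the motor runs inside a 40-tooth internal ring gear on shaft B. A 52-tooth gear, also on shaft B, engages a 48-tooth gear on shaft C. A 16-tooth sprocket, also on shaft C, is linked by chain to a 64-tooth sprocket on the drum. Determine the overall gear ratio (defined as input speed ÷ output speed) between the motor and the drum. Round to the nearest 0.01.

8.69

Each stage contributes driven/driver: internal gear 40/17 = 2.3529, gear mesh 48/52 = 0.92308, chain 64/16 = 4.
Overall: 2.3529 × 0.92308 × 4 = 8.6878.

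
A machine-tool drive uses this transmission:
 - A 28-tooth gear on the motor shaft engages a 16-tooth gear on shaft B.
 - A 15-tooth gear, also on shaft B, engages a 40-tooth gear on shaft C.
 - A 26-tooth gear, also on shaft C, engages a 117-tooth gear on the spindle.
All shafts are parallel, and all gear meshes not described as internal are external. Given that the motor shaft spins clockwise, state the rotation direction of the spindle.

the motor shaft → shaft B: external mesh, 1 reversal → CCW.
shaft B → shaft C: external mesh, 1 reversal → CW.
shaft C → the spindle: external mesh, 1 reversal → CCW.
3 reversals in total — an odd number — so the spindle turns opposite to the motor shaft.

anticlockwise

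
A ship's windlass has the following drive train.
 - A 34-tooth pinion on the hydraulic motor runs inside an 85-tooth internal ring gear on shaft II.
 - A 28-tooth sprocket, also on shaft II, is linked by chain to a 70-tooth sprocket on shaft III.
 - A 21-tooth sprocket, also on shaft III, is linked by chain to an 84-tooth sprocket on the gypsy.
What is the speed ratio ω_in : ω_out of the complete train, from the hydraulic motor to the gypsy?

Each stage contributes driven/driver: internal gear 85/34 = 2.5, chain 70/28 = 2.5, chain 84/21 = 4.
Overall: 2.5 × 2.5 × 4 = 25.

25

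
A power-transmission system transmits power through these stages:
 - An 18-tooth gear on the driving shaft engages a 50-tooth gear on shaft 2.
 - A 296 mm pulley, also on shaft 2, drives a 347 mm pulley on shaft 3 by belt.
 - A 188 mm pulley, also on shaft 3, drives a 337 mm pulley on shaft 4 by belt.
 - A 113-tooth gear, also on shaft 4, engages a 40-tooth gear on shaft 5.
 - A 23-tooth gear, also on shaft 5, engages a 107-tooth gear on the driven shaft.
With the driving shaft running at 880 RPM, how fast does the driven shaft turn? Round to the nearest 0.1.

the driving shaft → shaft 2 (gear mesh, 50/18): 880 ÷ 2.7778 = 316.8 RPM
shaft 2 → shaft 3 (belt, 347/296): 316.8 ÷ 1.1723 = 270.24 RPM
shaft 3 → shaft 4 (belt, 337/188): 270.24 ÷ 1.7926 = 150.76 RPM
shaft 4 → shaft 5 (gear mesh, 40/113): 150.76 ÷ 0.35398 = 425.89 RPM
shaft 5 → the driven shaft (gear mesh, 107/23): 425.89 ÷ 4.6522 = 91.546 RPM

91.5 RPM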